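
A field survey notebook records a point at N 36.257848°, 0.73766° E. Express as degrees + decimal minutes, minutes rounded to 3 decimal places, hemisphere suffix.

36° 15.471′ N, 0° 44.260′ E

Lat: fractional part 0.257848 → 15.47088 minutes
λ: 0° + 0.737660 × 60 = 0° 44.25960′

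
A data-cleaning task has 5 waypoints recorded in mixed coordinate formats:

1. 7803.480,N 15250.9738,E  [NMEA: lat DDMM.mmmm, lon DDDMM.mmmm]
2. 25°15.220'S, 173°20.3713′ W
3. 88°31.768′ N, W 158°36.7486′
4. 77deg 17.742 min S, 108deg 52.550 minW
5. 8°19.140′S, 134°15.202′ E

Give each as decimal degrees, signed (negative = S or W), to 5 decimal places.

1. 78.05800, 152.84956
2. -25.25367, -173.33952
3. 88.52947, -158.61248
4. -77.29570, -108.87583
5. -8.31900, 134.25337

Point 1:
  Lat: degrees = first 2 digits = 78, minutes = 3.48; 78 + 3.48/60 = 78.058000
  N → positive
  Lon: split at 3 digits → 152° and 50.9738′; 152 + 50.9738/60 = 152.849563
  E → positive
Point 2:
  φ: 25 + 15.22/60 = 25.253667
  hemisphere S, so the sign is −
  Longitude: 173 + 20.3713/60 = 173.339522
  W ⇒ negate
Point 3:
  Latitude: 88 + 31.768/60 = 88.529467
  N ⇒ keep positive
  Longitude: 36.7486′ = 0.612477°; total 158.612477
  W → negative
Point 4:
  Latitude: 77 + 17.742/60 = 77.295700
  S ⇒ negate
  Lon: 108 + 52.55/60 = 108.875833
  hemisphere W, so the sign is −
Point 5:
  φ: 8 + 19.14/60 = 8.319000
  S ⇒ negate
  λ: 134 + 15.202/60 = 134.253367
  E ⇒ keep positive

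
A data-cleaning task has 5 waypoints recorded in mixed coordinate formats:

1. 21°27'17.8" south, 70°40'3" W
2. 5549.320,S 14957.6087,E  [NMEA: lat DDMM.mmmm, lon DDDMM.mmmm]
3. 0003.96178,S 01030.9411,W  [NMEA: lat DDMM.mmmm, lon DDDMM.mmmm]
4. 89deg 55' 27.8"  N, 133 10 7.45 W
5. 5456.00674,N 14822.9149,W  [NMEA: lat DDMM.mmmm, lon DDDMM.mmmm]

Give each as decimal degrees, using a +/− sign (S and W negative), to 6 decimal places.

Point 1:
  Latitude: 21 + 27/60 + 17.8/3600 = 21.4549444
  S → negative
  λ: 70° + 40/60 + 3/3600 = 70 + 0.666667 + 0.000833 = 70.6675000
  W ⇒ negate
Point 2:
  Lat: degrees = first 2 digits = 55, minutes = 49.32; 55 + 49.32/60 = 55.8220000
  S ⇒ negate
  Lon: split at 3 digits → 149° and 57.6087′; 149 + 57.6087/60 = 149.9601450
  E → positive
Point 3:
  φ: degrees = first 2 digits = 0, minutes = 3.96178; 0 + 3.96178/60 = 0.0660297
  hemisphere S, so the sign is −
  Lon: degrees = first 3 digits = 10, minutes = 30.9411; 10 + 30.9411/60 = 10.5156850
  W ⇒ negate
Point 4:
  Lat: 89° + 55/60 + 27.8/3600 = 89 + 0.916667 + 0.007722 = 89.9243889
  N → positive
  Longitude: 133 + 10/60 + 7.45/3600 = 133.1687361
  W ⇒ negate
Point 5:
  Lat: split at 2 digits → 54° and 56.00674′; 54 + 56.00674/60 = 54.9334457
  N → positive
  Longitude: split at 3 digits → 148° and 22.9149′; 148 + 22.9149/60 = 148.3819150
  W ⇒ negate

1. -21.454944, -70.667500
2. -55.822000, 149.960145
3. -0.066030, -10.515685
4. 89.924389, -133.168736
5. 54.933446, -148.381915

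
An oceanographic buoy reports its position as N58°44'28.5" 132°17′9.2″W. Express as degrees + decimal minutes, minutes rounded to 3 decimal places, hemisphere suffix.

Latitude: 44 + 28.5/60 = 44.47500′
Longitude: 17 + 9.2/60 = 17.15333′

58° 44.475′ N, 132° 17.153′ W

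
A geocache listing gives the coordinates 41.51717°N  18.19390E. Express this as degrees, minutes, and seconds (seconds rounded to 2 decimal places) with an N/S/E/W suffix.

41°31′1.81″ N, 18°11′38.04″ E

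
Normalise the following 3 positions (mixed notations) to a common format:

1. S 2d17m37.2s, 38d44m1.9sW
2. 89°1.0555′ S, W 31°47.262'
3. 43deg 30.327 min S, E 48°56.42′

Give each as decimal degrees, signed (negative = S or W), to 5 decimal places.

Point 1:
  Lat: 17′ + 37.2″ = 17.62000′; 2 + 17.62000/60 = 2.293667
  hemisphere S, so the sign is −
  λ: 44′ + 1.9″ = 44.03167′; 38 + 44.03167/60 = 38.733861
  W ⇒ negate
Point 2:
  φ: 89 + 1.0555/60 = 89.017592
  S → negative
  Lon: 31 + 47.262/60 = 31.787700
  hemisphere W, so the sign is −
Point 3:
  Latitude: 30.327′ = 0.505450°; total 43.505450
  S ⇒ negate
  λ: 48 + 56.42/60 = 48.940333
  E → positive

1. -2.29367, -38.73386
2. -89.01759, -31.78770
3. -43.50545, 48.94033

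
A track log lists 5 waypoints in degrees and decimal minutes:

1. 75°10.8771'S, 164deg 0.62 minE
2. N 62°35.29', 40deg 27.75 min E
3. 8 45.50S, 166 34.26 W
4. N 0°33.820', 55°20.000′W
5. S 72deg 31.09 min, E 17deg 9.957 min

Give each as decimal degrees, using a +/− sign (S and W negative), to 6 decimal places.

Point 1:
  φ: 10.8771′ = 0.181285°; total 75.1812850
  hemisphere S, so the sign is −
  Lon: 0.62′ = 0.010333°; total 164.0103333
  E ⇒ keep positive
Point 2:
  Latitude: 35.29′ = 0.588167°; total 62.5881667
  N → positive
  Lon: 40 + 27.75/60 = 40.4625000
  E ⇒ keep positive
Point 3:
  φ: 45.5′ = 0.758333°; total 8.7583333
  hemisphere S, so the sign is −
  Longitude: 166 + 34.26/60 = 166.5710000
  hemisphere W, so the sign is −
Point 4:
  Latitude: 0 + 33.82/60 = 0.5636667
  N ⇒ keep positive
  Lon: 20′ = 0.333333°; total 55.3333333
  W → negative
Point 5:
  φ: 72 + 31.09/60 = 72.5181667
  S → negative
  Longitude: 9.957′ = 0.165950°; total 17.1659500
  E ⇒ keep positive

1. -75.181285, 164.010333
2. 62.588167, 40.462500
3. -8.758333, -166.571000
4. 0.563667, -55.333333
5. -72.518167, 17.165950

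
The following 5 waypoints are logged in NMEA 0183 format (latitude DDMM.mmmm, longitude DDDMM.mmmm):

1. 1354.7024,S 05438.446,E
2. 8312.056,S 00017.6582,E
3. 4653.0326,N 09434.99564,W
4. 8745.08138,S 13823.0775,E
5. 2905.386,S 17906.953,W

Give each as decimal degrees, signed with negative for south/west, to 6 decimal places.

1. -13.911707, 54.640767
2. -83.200933, 0.294303
3. 46.883877, -94.583261
4. -87.751356, 138.384625
5. -29.089767, -179.115883

Point 1:
  φ: split at 2 digits → 13° and 54.7024′; 13 + 54.7024/60 = 13.9117067
  S → negative
  λ: degrees = first 3 digits = 54, minutes = 38.446; 54 + 38.446/60 = 54.6407667
  E → positive
Point 2:
  Latitude: degrees = first 2 digits = 83, minutes = 12.056; 83 + 12.056/60 = 83.2009333
  S ⇒ negate
  Lon: split at 3 digits → 000° and 17.6582′; 0 + 17.6582/60 = 0.2943033
  E ⇒ keep positive
Point 3:
  φ: split at 2 digits → 46° and 53.0326′; 46 + 53.0326/60 = 46.8838767
  N → positive
  Longitude: degrees = first 3 digits = 94, minutes = 34.99564; 94 + 34.99564/60 = 94.5832607
  W → negative
Point 4:
  Lat: degrees = first 2 digits = 87, minutes = 45.08138; 87 + 45.08138/60 = 87.7513563
  hemisphere S, so the sign is −
  Lon: degrees = first 3 digits = 138, minutes = 23.0775; 138 + 23.0775/60 = 138.3846250
  E → positive
Point 5:
  Latitude: degrees = first 2 digits = 29, minutes = 5.386; 29 + 5.386/60 = 29.0897667
  hemisphere S, so the sign is −
  Longitude: split at 3 digits → 179° and 6.953′; 179 + 6.953/60 = 179.1158833
  W → negative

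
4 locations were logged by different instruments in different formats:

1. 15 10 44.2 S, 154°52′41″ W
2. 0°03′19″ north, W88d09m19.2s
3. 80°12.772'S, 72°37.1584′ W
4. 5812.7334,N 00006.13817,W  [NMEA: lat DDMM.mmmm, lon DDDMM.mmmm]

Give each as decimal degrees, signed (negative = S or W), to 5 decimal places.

1. -15.17894, -154.87806
2. 0.05528, -88.15533
3. -80.21287, -72.61931
4. 58.21222, -0.10230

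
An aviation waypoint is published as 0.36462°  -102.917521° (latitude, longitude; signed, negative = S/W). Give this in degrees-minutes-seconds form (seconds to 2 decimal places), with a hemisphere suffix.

0°21′52.63″ N, 102°55′3.08″ W

Lat: whole degrees 0; 21.87720′ → 21′ and 52.6320″
Longitude is negative → W; |value| = 102.917521
Lon: 0.917521° → 55.05126′; 0.05126 × 60 = 3.0756″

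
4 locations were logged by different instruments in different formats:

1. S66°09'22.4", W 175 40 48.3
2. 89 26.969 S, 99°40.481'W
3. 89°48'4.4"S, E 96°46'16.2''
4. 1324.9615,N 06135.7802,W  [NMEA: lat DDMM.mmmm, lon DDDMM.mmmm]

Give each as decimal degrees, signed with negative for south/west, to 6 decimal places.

1. -66.156222, -175.680083
2. -89.449483, -99.674683
3. -89.801222, 96.771167
4. 13.416025, -61.596337

Point 1:
  Lat: 66° + 9/60 + 22.4/3600 = 66 + 0.150000 + 0.006222 = 66.1562222
  hemisphere S, so the sign is −
  Lon: 175° + 40/60 + 48.3/3600 = 175 + 0.666667 + 0.013417 = 175.6800833
  W ⇒ negate
Point 2:
  φ: 89 + 26.969/60 = 89.4494833
  S ⇒ negate
  λ: 99 + 40.481/60 = 99.6746833
  W ⇒ negate
Point 3:
  φ: 89 + 48/60 + 4.4/3600 = 89.8012222
  S ⇒ negate
  Longitude: 96 + 46/60 + 16.2/3600 = 96.7711667
  E ⇒ keep positive
Point 4:
  φ: degrees = first 2 digits = 13, minutes = 24.9615; 13 + 24.9615/60 = 13.4160250
  N ⇒ keep positive
  λ: split at 3 digits → 061° and 35.7802′; 61 + 35.7802/60 = 61.5963367
  W ⇒ negate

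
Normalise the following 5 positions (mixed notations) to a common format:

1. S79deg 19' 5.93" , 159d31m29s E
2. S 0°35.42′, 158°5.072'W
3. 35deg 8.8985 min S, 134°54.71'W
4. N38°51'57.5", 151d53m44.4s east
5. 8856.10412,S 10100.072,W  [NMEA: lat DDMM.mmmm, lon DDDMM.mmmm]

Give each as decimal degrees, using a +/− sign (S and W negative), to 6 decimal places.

Point 1:
  φ: 19′ + 5.93″ = 19.09883′; 79 + 19.09883/60 = 79.3183139
  hemisphere S, so the sign is −
  Longitude: 159 + 31/60 + 29/3600 = 159.5247222
  E → positive
Point 2:
  Latitude: 35.42′ = 0.590333°; total 0.5903333
  S ⇒ negate
  Longitude: 5.072′ = 0.084533°; total 158.0845333
  W → negative
Point 3:
  Latitude: 35 + 8.8985/60 = 35.1483083
  S → negative
  Longitude: 134 + 54.71/60 = 134.9118333
  W → negative
Point 4:
  φ: 51′ + 57.5″ = 51.95833′; 38 + 51.95833/60 = 38.8659722
  N ⇒ keep positive
  Longitude: 53′ + 44.4″ = 53.74000′; 151 + 53.74000/60 = 151.8956667
  E → positive
Point 5:
  Latitude: split at 2 digits → 88° and 56.10412′; 88 + 56.10412/60 = 88.9350687
  hemisphere S, so the sign is −
  λ: degrees = first 3 digits = 101, minutes = 0.072; 101 + 0.072/60 = 101.0012000
  hemisphere W, so the sign is −

1. -79.318314, 159.524722
2. -0.590333, -158.084533
3. -35.148308, -134.911833
4. 38.865972, 151.895667
5. -88.935069, -101.001200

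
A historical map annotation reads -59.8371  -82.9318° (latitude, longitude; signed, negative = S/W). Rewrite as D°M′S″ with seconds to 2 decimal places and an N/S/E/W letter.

59°50′13.56″ S, 82°55′54.48″ W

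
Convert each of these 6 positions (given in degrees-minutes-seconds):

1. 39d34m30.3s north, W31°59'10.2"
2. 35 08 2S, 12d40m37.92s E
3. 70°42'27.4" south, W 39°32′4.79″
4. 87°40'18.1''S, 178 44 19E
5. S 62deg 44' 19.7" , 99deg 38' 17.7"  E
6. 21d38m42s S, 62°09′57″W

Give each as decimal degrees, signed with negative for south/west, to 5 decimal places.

Point 1:
  Lat: 39° + 34/60 + 30.3/3600 = 39 + 0.566667 + 0.008417 = 39.575083
  N → positive
  Longitude: 59′ + 10.2″ = 59.17000′; 31 + 59.17000/60 = 31.986167
  W → negative
Point 2:
  Latitude: 35 + 8/60 + 2/3600 = 35.133889
  S ⇒ negate
  Longitude: 12 + 40/60 + 37.92/3600 = 12.677200
  E → positive
Point 3:
  φ: 70 + 42/60 + 27.4/3600 = 70.707611
  S → negative
  Lon: 32′ + 4.79″ = 32.07983′; 39 + 32.07983/60 = 39.534664
  W ⇒ negate
Point 4:
  Lat: 87° + 40/60 + 18.1/3600 = 87 + 0.666667 + 0.005028 = 87.671694
  hemisphere S, so the sign is −
  Lon: 44′ + 19″ = 44.31667′; 178 + 44.31667/60 = 178.738611
  E → positive
Point 5:
  Lat: 62° + 44/60 + 19.7/3600 = 62 + 0.733333 + 0.005472 = 62.738806
  hemisphere S, so the sign is −
  λ: 38′ + 17.7″ = 38.29500′; 99 + 38.29500/60 = 99.638250
  E → positive
Point 6:
  Lat: 21° + 38/60 + 42/3600 = 21 + 0.633333 + 0.011667 = 21.645000
  S → negative
  λ: 62 + 9/60 + 57/3600 = 62.165833
  W ⇒ negate

1. 39.57508, -31.98617
2. -35.13389, 12.67720
3. -70.70761, -39.53466
4. -87.67169, 178.73861
5. -62.73881, 99.63825
6. -21.64500, -62.16583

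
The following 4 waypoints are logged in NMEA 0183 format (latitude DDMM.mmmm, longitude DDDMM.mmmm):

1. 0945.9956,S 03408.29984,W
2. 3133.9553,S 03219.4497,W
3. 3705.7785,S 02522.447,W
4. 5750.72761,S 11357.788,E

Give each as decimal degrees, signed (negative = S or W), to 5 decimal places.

1. -9.76659, -34.13833
2. -31.56592, -32.32416
3. -37.09631, -25.37412
4. -57.84546, 113.96313

Point 1:
  Lat: split at 2 digits → 09° and 45.9956′; 9 + 45.9956/60 = 9.766593
  hemisphere S, so the sign is −
  λ: degrees = first 3 digits = 34, minutes = 8.29984; 34 + 8.29984/60 = 34.138331
  W ⇒ negate
Point 2:
  Latitude: degrees = first 2 digits = 31, minutes = 33.9553; 31 + 33.9553/60 = 31.565922
  hemisphere S, so the sign is −
  Lon: degrees = first 3 digits = 32, minutes = 19.4497; 32 + 19.4497/60 = 32.324162
  hemisphere W, so the sign is −
Point 3:
  Latitude: degrees = first 2 digits = 37, minutes = 5.7785; 37 + 5.7785/60 = 37.096308
  S ⇒ negate
  Lon: split at 3 digits → 025° and 22.447′; 25 + 22.447/60 = 25.374117
  hemisphere W, so the sign is −
Point 4:
  Latitude: degrees = first 2 digits = 57, minutes = 50.72761; 57 + 50.72761/60 = 57.845460
  S ⇒ negate
  λ: degrees = first 3 digits = 113, minutes = 57.788; 113 + 57.788/60 = 113.963133
  E → positive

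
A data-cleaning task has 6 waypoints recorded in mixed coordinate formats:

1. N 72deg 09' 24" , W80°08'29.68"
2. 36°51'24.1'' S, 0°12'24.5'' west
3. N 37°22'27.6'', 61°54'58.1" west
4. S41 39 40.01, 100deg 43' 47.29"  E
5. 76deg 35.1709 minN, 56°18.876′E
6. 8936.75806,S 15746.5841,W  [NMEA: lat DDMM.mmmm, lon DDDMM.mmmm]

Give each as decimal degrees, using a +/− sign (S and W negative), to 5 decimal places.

Point 1:
  φ: 72 + 9/60 + 24/3600 = 72.156667
  N ⇒ keep positive
  λ: 80° + 8/60 + 29.68/3600 = 80 + 0.133333 + 0.008244 = 80.141578
  W ⇒ negate
Point 2:
  Latitude: 51′ + 24.1″ = 51.40167′; 36 + 51.40167/60 = 36.856694
  S ⇒ negate
  Longitude: 0 + 12/60 + 24.5/3600 = 0.206806
  W → negative
Point 3:
  φ: 22′ + 27.6″ = 22.46000′; 37 + 22.46000/60 = 37.374333
  N → positive
  Longitude: 54′ + 58.1″ = 54.96833′; 61 + 54.96833/60 = 61.916139
  W → negative
Point 4:
  φ: 41 + 39/60 + 40.01/3600 = 41.661114
  S ⇒ negate
  λ: 43′ + 47.29″ = 43.78817′; 100 + 43.78817/60 = 100.729803
  E ⇒ keep positive
Point 5:
  Latitude: 76 + 35.1709/60 = 76.586182
  N → positive
  Lon: 18.876′ = 0.314600°; total 56.314600
  E → positive
Point 6:
  φ: split at 2 digits → 89° and 36.75806′; 89 + 36.75806/60 = 89.612634
  S ⇒ negate
  Longitude: split at 3 digits → 157° and 46.5841′; 157 + 46.5841/60 = 157.776402
  W → negative

1. 72.15667, -80.14158
2. -36.85669, -0.20681
3. 37.37433, -61.91614
4. -41.66111, 100.72980
5. 76.58618, 56.31460
6. -89.61263, -157.77640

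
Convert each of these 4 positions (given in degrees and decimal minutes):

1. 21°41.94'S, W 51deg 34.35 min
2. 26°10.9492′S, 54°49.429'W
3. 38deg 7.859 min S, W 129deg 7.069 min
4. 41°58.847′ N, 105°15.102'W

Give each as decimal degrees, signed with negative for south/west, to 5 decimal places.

1. -21.69900, -51.57250
2. -26.18249, -54.82382
3. -38.13098, -129.11782
4. 41.98078, -105.25170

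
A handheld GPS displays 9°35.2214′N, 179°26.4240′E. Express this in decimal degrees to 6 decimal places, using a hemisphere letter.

9.587023° N, 179.440400° E

Lat: 9 + 35.2214/60 = 9.5870233
Lon: 26.424′ = 0.440400°; total 179.4404000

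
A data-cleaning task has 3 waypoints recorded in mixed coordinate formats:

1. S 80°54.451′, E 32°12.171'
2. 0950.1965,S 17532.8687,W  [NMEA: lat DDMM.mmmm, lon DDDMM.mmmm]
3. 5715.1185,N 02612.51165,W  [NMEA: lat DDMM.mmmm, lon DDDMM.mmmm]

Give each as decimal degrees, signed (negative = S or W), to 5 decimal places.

1. -80.90752, 32.20285
2. -9.83661, -175.54781
3. 57.25198, -26.20853

Point 1:
  Lat: 80 + 54.451/60 = 80.907517
  hemisphere S, so the sign is −
  λ: 12.171′ = 0.202850°; total 32.202850
  E ⇒ keep positive
Point 2:
  Lat: split at 2 digits → 09° and 50.1965′; 9 + 50.1965/60 = 9.836608
  hemisphere S, so the sign is −
  Longitude: split at 3 digits → 175° and 32.8687′; 175 + 32.8687/60 = 175.547812
  W ⇒ negate
Point 3:
  Lat: degrees = first 2 digits = 57, minutes = 15.1185; 57 + 15.1185/60 = 57.251975
  N → positive
  Lon: degrees = first 3 digits = 26, minutes = 12.51165; 26 + 12.51165/60 = 26.208528
  hemisphere W, so the sign is −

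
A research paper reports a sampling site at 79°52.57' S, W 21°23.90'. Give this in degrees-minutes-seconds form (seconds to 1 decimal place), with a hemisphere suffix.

Lat: 52.57000′ → 52′ and 0.57000 × 60 = 34.200″
Lon: 23.90000′ → 23′ and 0.90000 × 60 = 54.000″

79°52′34.2″ S, 21°23′54.0″ W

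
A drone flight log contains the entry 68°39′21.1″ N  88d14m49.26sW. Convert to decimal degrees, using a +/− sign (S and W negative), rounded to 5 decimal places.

Latitude: 39′ + 21.1″ = 39.35167′; 68 + 39.35167/60 = 68.655861
N → positive
λ: 88° + 14/60 + 49.26/3600 = 88 + 0.233333 + 0.013683 = 88.247017
W ⇒ negate

68.65586, -88.24702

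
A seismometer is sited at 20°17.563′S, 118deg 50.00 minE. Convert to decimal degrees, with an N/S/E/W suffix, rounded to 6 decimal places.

20.292717° S, 118.833333° E

φ: 17.563′ = 0.292717°; total 20.2927167
λ: 118 + 50/60 = 118.8333333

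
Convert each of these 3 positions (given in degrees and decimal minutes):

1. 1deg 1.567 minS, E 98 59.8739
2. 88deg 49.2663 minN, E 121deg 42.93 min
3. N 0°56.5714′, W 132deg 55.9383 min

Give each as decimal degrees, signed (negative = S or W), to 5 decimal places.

1. -1.02612, 98.99790
2. 88.82111, 121.71550
3. 0.94286, -132.93231

Point 1:
  φ: 1.567′ = 0.026117°; total 1.026117
  S → negative
  Lon: 59.8739′ = 0.997898°; total 98.997898
  E ⇒ keep positive
Point 2:
  Latitude: 88 + 49.2663/60 = 88.821105
  N ⇒ keep positive
  λ: 121 + 42.93/60 = 121.715500
  E → positive
Point 3:
  Latitude: 0 + 56.5714/60 = 0.942857
  N → positive
  Longitude: 132 + 55.9383/60 = 132.932305
  W ⇒ negate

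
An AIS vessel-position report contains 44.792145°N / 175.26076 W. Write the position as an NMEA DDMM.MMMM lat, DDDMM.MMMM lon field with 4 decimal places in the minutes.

φ: fractional part 0.792145 → 47.528700 minutes
Longitude: minutes = (175.260760 − 175) × 60 = 15.645600

4447.5287,N / 17515.6456,W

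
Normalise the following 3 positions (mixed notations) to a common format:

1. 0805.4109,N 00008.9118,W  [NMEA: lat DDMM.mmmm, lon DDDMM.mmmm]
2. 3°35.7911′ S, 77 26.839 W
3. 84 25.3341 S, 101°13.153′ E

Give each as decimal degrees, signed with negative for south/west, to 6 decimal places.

1. 8.090182, -0.148530
2. -3.596518, -77.447317
3. -84.422235, 101.219217

Point 1:
  φ: degrees = first 2 digits = 8, minutes = 5.4109; 8 + 5.4109/60 = 8.0901817
  N ⇒ keep positive
  Longitude: split at 3 digits → 000° and 8.9118′; 0 + 8.9118/60 = 0.1485300
  W → negative
Point 2:
  Lat: 35.7911′ = 0.596518°; total 3.5965183
  S → negative
  Lon: 26.839′ = 0.447317°; total 77.4473167
  W → negative
Point 3:
  Latitude: 84 + 25.3341/60 = 84.4222350
  S → negative
  λ: 13.153′ = 0.219217°; total 101.2192167
  E ⇒ keep positive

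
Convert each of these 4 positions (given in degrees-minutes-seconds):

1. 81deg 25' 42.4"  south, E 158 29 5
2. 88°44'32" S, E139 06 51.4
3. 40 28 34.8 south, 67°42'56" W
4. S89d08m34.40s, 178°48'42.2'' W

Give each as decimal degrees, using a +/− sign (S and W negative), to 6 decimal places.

Point 1:
  φ: 81 + 25/60 + 42.4/3600 = 81.4284444
  hemisphere S, so the sign is −
  λ: 29′ + 5″ = 29.08333′; 158 + 29.08333/60 = 158.4847222
  E ⇒ keep positive
Point 2:
  φ: 88 + 44/60 + 32/3600 = 88.7422222
  hemisphere S, so the sign is −
  Longitude: 139° + 6/60 + 51.4/3600 = 139 + 0.100000 + 0.014278 = 139.1142778
  E → positive
Point 3:
  φ: 40 + 28/60 + 34.8/3600 = 40.4763333
  S ⇒ negate
  Lon: 67° + 42/60 + 56/3600 = 67 + 0.700000 + 0.015556 = 67.7155556
  W ⇒ negate
Point 4:
  φ: 89° + 8/60 + 34.4/3600 = 89 + 0.133333 + 0.009556 = 89.1428889
  S → negative
  λ: 178° + 48/60 + 42.2/3600 = 178 + 0.800000 + 0.011722 = 178.8117222
  W → negative

1. -81.428444, 158.484722
2. -88.742222, 139.114278
3. -40.476333, -67.715556
4. -89.142889, -178.811722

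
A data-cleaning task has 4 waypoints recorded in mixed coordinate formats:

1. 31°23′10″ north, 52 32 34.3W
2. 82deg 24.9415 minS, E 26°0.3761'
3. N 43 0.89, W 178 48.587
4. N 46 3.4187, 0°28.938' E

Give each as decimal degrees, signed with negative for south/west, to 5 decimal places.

1. 31.38611, -52.54286
2. -82.41569, 26.00627
3. 43.01483, -178.80978
4. 46.05698, 0.48230

Point 1:
  Latitude: 31 + 23/60 + 10/3600 = 31.386111
  N ⇒ keep positive
  Lon: 32′ + 34.3″ = 32.57167′; 52 + 32.57167/60 = 52.542861
  W ⇒ negate
Point 2:
  φ: 82 + 24.9415/60 = 82.415692
  S ⇒ negate
  Lon: 0.3761′ = 0.006268°; total 26.006268
  E ⇒ keep positive
Point 3:
  φ: 0.89′ = 0.014833°; total 43.014833
  N ⇒ keep positive
  Lon: 178 + 48.587/60 = 178.809783
  W → negative
Point 4:
  Latitude: 3.4187′ = 0.056978°; total 46.056978
  N → positive
  λ: 28.938′ = 0.482300°; total 0.482300
  E → positive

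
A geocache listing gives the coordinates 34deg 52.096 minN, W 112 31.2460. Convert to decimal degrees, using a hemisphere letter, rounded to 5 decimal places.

Latitude: 34 + 52.096/60 = 34.868267
λ: 31.246′ = 0.520767°; total 112.520767

34.86827° N, 112.52077° W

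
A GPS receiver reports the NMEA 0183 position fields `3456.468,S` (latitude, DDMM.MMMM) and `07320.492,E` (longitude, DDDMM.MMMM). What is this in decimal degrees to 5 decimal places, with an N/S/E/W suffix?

34.94113° S, 73.34153° E

φ: degrees = first 2 digits = 34, minutes = 56.468; 34 + 56.468/60 = 34.941133
Longitude: split at 3 digits → 073° and 20.492′; 73 + 20.492/60 = 73.341533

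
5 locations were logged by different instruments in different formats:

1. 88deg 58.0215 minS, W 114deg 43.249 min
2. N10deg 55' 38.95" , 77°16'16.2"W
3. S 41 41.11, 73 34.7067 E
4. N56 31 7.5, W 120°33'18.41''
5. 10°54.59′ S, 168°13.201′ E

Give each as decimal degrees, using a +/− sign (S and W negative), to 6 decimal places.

1. -88.967025, -114.720817
2. 10.927486, -77.271167
3. -41.685167, 73.578445
4. 56.518750, -120.555114
5. -10.909833, 168.220017

Point 1:
  Lat: 88 + 58.0215/60 = 88.9670250
  S ⇒ negate
  Longitude: 43.249′ = 0.720817°; total 114.7208167
  W → negative
Point 2:
  Lat: 55′ + 38.95″ = 55.64917′; 10 + 55.64917/60 = 10.9274861
  N ⇒ keep positive
  Longitude: 16′ + 16.2″ = 16.27000′; 77 + 16.27000/60 = 77.2711667
  W ⇒ negate
Point 3:
  φ: 41.11′ = 0.685167°; total 41.6851667
  S ⇒ negate
  Longitude: 34.7067′ = 0.578445°; total 73.5784450
  E → positive
Point 4:
  Latitude: 56° + 31/60 + 7.5/3600 = 56 + 0.516667 + 0.002083 = 56.5187500
  N ⇒ keep positive
  Lon: 120 + 33/60 + 18.41/3600 = 120.5551139
  W ⇒ negate
Point 5:
  φ: 54.59′ = 0.909833°; total 10.9098333
  S ⇒ negate
  Lon: 168 + 13.201/60 = 168.2200167
  E → positive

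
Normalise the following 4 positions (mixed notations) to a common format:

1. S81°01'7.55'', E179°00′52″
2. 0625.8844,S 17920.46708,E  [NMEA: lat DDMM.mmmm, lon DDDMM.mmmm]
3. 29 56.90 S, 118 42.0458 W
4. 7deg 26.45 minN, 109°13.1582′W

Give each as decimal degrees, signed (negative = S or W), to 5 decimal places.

Point 1:
  Latitude: 81 + 1/60 + 7.55/3600 = 81.018764
  hemisphere S, so the sign is −
  λ: 179° + 0/60 + 52/3600 = 179 + 0.000000 + 0.014444 = 179.014444
  E → positive
Point 2:
  Latitude: split at 2 digits → 06° and 25.8844′; 6 + 25.8844/60 = 6.431407
  S → negative
  Longitude: degrees = first 3 digits = 179, minutes = 20.46708; 179 + 20.46708/60 = 179.341118
  E ⇒ keep positive
Point 3:
  φ: 29 + 56.9/60 = 29.948333
  S → negative
  λ: 42.0458′ = 0.700763°; total 118.700763
  W → negative
Point 4:
  φ: 26.45′ = 0.440833°; total 7.440833
  N ⇒ keep positive
  Longitude: 13.1582′ = 0.219303°; total 109.219303
  W → negative

1. -81.01876, 179.01444
2. -6.43141, 179.34112
3. -29.94833, -118.70076
4. 7.44083, -109.21930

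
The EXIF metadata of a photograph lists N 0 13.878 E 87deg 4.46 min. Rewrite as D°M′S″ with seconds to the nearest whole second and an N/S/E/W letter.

0°13′53″ N, 87°04′28″ E

Lat: 13.87800′ → 13′ and 0.87800 × 60 = 52.68″
Longitude: 4.46000′ → 4′ and 0.46000 × 60 = 27.60″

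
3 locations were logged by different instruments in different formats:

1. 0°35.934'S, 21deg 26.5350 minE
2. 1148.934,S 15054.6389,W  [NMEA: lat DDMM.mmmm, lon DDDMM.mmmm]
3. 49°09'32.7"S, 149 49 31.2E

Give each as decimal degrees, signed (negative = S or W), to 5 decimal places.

Point 1:
  Lat: 0 + 35.934/60 = 0.598900
  S ⇒ negate
  Longitude: 21 + 26.535/60 = 21.442250
  E → positive
Point 2:
  φ: split at 2 digits → 11° and 48.934′; 11 + 48.934/60 = 11.815567
  hemisphere S, so the sign is −
  Lon: degrees = first 3 digits = 150, minutes = 54.6389; 150 + 54.6389/60 = 150.910648
  W → negative
Point 3:
  φ: 49 + 9/60 + 32.7/3600 = 49.159083
  S → negative
  Longitude: 149° + 49/60 + 31.2/3600 = 149 + 0.816667 + 0.008667 = 149.825333
  E ⇒ keep positive

1. -0.59890, 21.44225
2. -11.81557, -150.91065
3. -49.15908, 149.82533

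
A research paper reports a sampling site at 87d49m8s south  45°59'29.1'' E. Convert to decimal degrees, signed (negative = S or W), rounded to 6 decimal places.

Lat: 87° + 49/60 + 8/3600 = 87 + 0.816667 + 0.002222 = 87.8188889
hemisphere S, so the sign is −
λ: 59′ + 29.1″ = 59.48500′; 45 + 59.48500/60 = 45.9914167
E → positive

-87.818889, 45.991417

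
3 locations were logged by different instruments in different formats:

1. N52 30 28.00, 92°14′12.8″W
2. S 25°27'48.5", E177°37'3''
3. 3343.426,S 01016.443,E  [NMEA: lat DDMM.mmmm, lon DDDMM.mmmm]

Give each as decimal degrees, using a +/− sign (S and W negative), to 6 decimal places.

Point 1:
  Lat: 30′ + 28″ = 30.46667′; 52 + 30.46667/60 = 52.5077778
  N ⇒ keep positive
  λ: 92° + 14/60 + 12.8/3600 = 92 + 0.233333 + 0.003556 = 92.2368889
  hemisphere W, so the sign is −
Point 2:
  φ: 27′ + 48.5″ = 27.80833′; 25 + 27.80833/60 = 25.4634722
  S → negative
  Lon: 37′ + 3″ = 37.05000′; 177 + 37.05000/60 = 177.6175000
  E ⇒ keep positive
Point 3:
  φ: degrees = first 2 digits = 33, minutes = 43.426; 33 + 43.426/60 = 33.7237667
  S → negative
  Lon: split at 3 digits → 010° and 16.443′; 10 + 16.443/60 = 10.2740500
  E ⇒ keep positive

1. 52.507778, -92.236889
2. -25.463472, 177.617500
3. -33.723767, 10.274050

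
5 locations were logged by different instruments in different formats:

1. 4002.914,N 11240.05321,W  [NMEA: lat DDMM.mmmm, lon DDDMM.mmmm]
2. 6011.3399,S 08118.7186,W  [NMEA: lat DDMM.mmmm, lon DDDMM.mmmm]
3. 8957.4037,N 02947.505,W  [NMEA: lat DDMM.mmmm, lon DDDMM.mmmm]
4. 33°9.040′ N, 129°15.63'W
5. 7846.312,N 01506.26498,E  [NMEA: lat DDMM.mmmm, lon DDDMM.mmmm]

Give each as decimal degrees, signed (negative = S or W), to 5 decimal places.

1. 40.04857, -112.66755
2. -60.18900, -81.31198
3. 89.95673, -29.79175
4. 33.15067, -129.26050
5. 78.77187, 15.10442

Point 1:
  Lat: split at 2 digits → 40° and 2.914′; 40 + 2.914/60 = 40.048567
  N → positive
  Longitude: degrees = first 3 digits = 112, minutes = 40.05321; 112 + 40.05321/60 = 112.667554
  hemisphere W, so the sign is −
Point 2:
  Lat: split at 2 digits → 60° and 11.3399′; 60 + 11.3399/60 = 60.188998
  S ⇒ negate
  Longitude: split at 3 digits → 081° and 18.7186′; 81 + 18.7186/60 = 81.311977
  W ⇒ negate
Point 3:
  Latitude: degrees = first 2 digits = 89, minutes = 57.4037; 89 + 57.4037/60 = 89.956728
  N → positive
  Lon: split at 3 digits → 029° and 47.505′; 29 + 47.505/60 = 29.791750
  W ⇒ negate
Point 4:
  Latitude: 33 + 9.04/60 = 33.150667
  N → positive
  Lon: 129 + 15.63/60 = 129.260500
  hemisphere W, so the sign is −
Point 5:
  Latitude: degrees = first 2 digits = 78, minutes = 46.312; 78 + 46.312/60 = 78.771867
  N ⇒ keep positive
  Longitude: degrees = first 3 digits = 15, minutes = 6.26498; 15 + 6.26498/60 = 15.104416
  E ⇒ keep positive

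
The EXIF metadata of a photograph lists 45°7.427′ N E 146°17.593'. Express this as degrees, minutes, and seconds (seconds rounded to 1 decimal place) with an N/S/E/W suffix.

Lat: 7.42700′ → 7′ and 0.42700 × 60 = 25.620″
Longitude: fractional minutes 0.59300 × 60 = 35.580″

45°07′25.6″ N, 146°17′35.6″ E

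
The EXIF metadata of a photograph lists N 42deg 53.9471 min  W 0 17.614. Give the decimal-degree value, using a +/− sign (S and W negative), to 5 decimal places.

Latitude: 42 + 53.9471/60 = 42.899118
N → positive
Longitude: 0 + 17.614/60 = 0.293567
W ⇒ negate

42.89912, -0.29357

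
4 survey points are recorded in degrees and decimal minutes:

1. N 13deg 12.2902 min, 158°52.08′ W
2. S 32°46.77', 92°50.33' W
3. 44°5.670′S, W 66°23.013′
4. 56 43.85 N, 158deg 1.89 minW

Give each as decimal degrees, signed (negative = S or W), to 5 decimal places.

1. 13.20484, -158.86800
2. -32.77950, -92.83883
3. -44.09450, -66.38355
4. 56.73083, -158.03150

Point 1:
  Lat: 13 + 12.2902/60 = 13.204837
  N ⇒ keep positive
  λ: 52.08′ = 0.868000°; total 158.868000
  W ⇒ negate
Point 2:
  Lat: 46.77′ = 0.779500°; total 32.779500
  S → negative
  λ: 92 + 50.33/60 = 92.838833
  hemisphere W, so the sign is −
Point 3:
  Lat: 44 + 5.67/60 = 44.094500
  S ⇒ negate
  Lon: 23.013′ = 0.383550°; total 66.383550
  W → negative
Point 4:
  Latitude: 56 + 43.85/60 = 56.730833
  N ⇒ keep positive
  Lon: 158 + 1.89/60 = 158.031500
  hemisphere W, so the sign is −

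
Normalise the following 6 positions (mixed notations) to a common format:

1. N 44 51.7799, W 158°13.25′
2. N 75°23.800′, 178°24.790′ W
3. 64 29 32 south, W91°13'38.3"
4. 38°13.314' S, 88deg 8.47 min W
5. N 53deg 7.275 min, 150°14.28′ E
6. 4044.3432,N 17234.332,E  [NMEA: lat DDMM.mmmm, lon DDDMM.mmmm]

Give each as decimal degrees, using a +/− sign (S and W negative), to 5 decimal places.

Point 1:
  Latitude: 51.7799′ = 0.862998°; total 44.862998
  N ⇒ keep positive
  Longitude: 158 + 13.25/60 = 158.220833
  W ⇒ negate
Point 2:
  φ: 75 + 23.8/60 = 75.396667
  N → positive
  Lon: 24.79′ = 0.413167°; total 178.413167
  hemisphere W, so the sign is −
Point 3:
  φ: 64° + 29/60 + 32/3600 = 64 + 0.483333 + 0.008889 = 64.492222
  hemisphere S, so the sign is −
  λ: 91° + 13/60 + 38.3/3600 = 91 + 0.216667 + 0.010639 = 91.227306
  W ⇒ negate
Point 4:
  Latitude: 13.314′ = 0.221900°; total 38.221900
  S ⇒ negate
  Longitude: 8.47′ = 0.141167°; total 88.141167
  W ⇒ negate
Point 5:
  φ: 53 + 7.275/60 = 53.121250
  N ⇒ keep positive
  Lon: 14.28′ = 0.238000°; total 150.238000
  E ⇒ keep positive
Point 6:
  Latitude: split at 2 digits → 40° and 44.3432′; 40 + 44.3432/60 = 40.739053
  N ⇒ keep positive
  Lon: degrees = first 3 digits = 172, minutes = 34.332; 172 + 34.332/60 = 172.572200
  E ⇒ keep positive

1. 44.86300, -158.22083
2. 75.39667, -178.41317
3. -64.49222, -91.22731
4. -38.22190, -88.14117
5. 53.12125, 150.23800
6. 40.73905, 172.57220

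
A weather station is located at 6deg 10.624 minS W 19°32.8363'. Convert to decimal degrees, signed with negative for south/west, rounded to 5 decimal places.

-6.17707, -19.54727

Lat: 10.624′ = 0.177067°; total 6.177067
S ⇒ negate
λ: 32.8363′ = 0.547272°; total 19.547272
W → negative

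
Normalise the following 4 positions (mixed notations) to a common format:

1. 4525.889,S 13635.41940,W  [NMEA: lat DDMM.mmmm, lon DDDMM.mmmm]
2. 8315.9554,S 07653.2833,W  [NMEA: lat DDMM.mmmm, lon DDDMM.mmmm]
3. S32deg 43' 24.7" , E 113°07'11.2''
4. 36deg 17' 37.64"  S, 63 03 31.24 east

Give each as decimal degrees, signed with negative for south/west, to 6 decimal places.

1. -45.431483, -136.590323
2. -83.265923, -76.888055
3. -32.723528, 113.119778
4. -36.293789, 63.058678

Point 1:
  φ: split at 2 digits → 45° and 25.889′; 45 + 25.889/60 = 45.4314833
  S ⇒ negate
  Longitude: split at 3 digits → 136° and 35.4194′; 136 + 35.4194/60 = 136.5903233
  W ⇒ negate
Point 2:
  Lat: degrees = first 2 digits = 83, minutes = 15.9554; 83 + 15.9554/60 = 83.2659233
  hemisphere S, so the sign is −
  λ: degrees = first 3 digits = 76, minutes = 53.2833; 76 + 53.2833/60 = 76.8880550
  hemisphere W, so the sign is −
Point 3:
  φ: 32° + 43/60 + 24.7/3600 = 32 + 0.716667 + 0.006861 = 32.7235278
  hemisphere S, so the sign is −
  Lon: 7′ + 11.2″ = 7.18667′; 113 + 7.18667/60 = 113.1197778
  E → positive
Point 4:
  Latitude: 17′ + 37.64″ = 17.62733′; 36 + 17.62733/60 = 36.2937889
  S → negative
  Lon: 63° + 3/60 + 31.24/3600 = 63 + 0.050000 + 0.008678 = 63.0586778
  E → positive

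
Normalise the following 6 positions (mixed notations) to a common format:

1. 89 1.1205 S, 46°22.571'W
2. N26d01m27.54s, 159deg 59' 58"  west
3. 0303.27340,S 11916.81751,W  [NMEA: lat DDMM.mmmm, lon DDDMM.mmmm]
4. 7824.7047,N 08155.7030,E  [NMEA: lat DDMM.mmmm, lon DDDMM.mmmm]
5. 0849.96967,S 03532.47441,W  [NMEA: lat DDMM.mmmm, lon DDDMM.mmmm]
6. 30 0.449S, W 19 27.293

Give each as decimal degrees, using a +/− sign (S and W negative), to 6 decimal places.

1. -89.018675, -46.376183
2. 26.024317, -159.999444
3. -3.054557, -119.280292
4. 78.411745, 81.928383
5. -8.832828, -35.541240
6. -30.007483, -19.454883

Point 1:
  Latitude: 89 + 1.1205/60 = 89.0186750
  hemisphere S, so the sign is −
  Longitude: 22.571′ = 0.376183°; total 46.3761833
  W → negative
Point 2:
  Latitude: 1′ + 27.54″ = 1.45900′; 26 + 1.45900/60 = 26.0243167
  N ⇒ keep positive
  λ: 59′ + 58″ = 59.96667′; 159 + 59.96667/60 = 159.9994444
  W ⇒ negate
Point 3:
  Latitude: split at 2 digits → 03° and 3.2734′; 3 + 3.2734/60 = 3.0545567
  hemisphere S, so the sign is −
  Lon: degrees = first 3 digits = 119, minutes = 16.81751; 119 + 16.81751/60 = 119.2802918
  W → negative
Point 4:
  Latitude: degrees = first 2 digits = 78, minutes = 24.7047; 78 + 24.7047/60 = 78.4117450
  N ⇒ keep positive
  Lon: split at 3 digits → 081° and 55.703′; 81 + 55.703/60 = 81.9283833
  E ⇒ keep positive
Point 5:
  Latitude: split at 2 digits → 08° and 49.96967′; 8 + 49.96967/60 = 8.8328278
  S ⇒ negate
  λ: degrees = first 3 digits = 35, minutes = 32.47441; 35 + 32.47441/60 = 35.5412402
  hemisphere W, so the sign is −
Point 6:
  φ: 30 + 0.449/60 = 30.0074833
  hemisphere S, so the sign is −
  Longitude: 27.293′ = 0.454883°; total 19.4548833
  W ⇒ negate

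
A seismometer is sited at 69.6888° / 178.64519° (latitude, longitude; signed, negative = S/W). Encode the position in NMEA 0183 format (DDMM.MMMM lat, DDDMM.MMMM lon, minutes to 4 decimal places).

Lat: 69° + 0.688800 × 60 = 69° 41.328000′
Lon: minutes = (178.645190 − 178) × 60 = 38.711400

6941.3280,N / 17838.7114,E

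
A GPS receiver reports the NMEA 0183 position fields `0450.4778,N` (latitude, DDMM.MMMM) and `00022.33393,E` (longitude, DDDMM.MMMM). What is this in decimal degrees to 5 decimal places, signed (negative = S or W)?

4.84130, 0.37223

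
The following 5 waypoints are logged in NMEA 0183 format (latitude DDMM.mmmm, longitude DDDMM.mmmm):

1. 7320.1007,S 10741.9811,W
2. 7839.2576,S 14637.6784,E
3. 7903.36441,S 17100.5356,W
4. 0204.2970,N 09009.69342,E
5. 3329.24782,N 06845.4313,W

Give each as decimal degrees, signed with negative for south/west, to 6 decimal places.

Point 1:
  Latitude: split at 2 digits → 73° and 20.1007′; 73 + 20.1007/60 = 73.3350117
  S → negative
  Longitude: split at 3 digits → 107° and 41.9811′; 107 + 41.9811/60 = 107.6996850
  hemisphere W, so the sign is −
Point 2:
  φ: degrees = first 2 digits = 78, minutes = 39.2576; 78 + 39.2576/60 = 78.6542933
  S ⇒ negate
  λ: degrees = first 3 digits = 146, minutes = 37.6784; 146 + 37.6784/60 = 146.6279733
  E → positive
Point 3:
  φ: degrees = first 2 digits = 79, minutes = 3.36441; 79 + 3.36441/60 = 79.0560735
  hemisphere S, so the sign is −
  Longitude: split at 3 digits → 171° and 0.5356′; 171 + 0.5356/60 = 171.0089267
  W → negative
Point 4:
  Latitude: degrees = first 2 digits = 2, minutes = 4.297; 2 + 4.297/60 = 2.0716167
  N ⇒ keep positive
  λ: split at 3 digits → 090° and 9.69342′; 90 + 9.69342/60 = 90.1615570
  E ⇒ keep positive
Point 5:
  Lat: split at 2 digits → 33° and 29.24782′; 33 + 29.24782/60 = 33.4874637
  N ⇒ keep positive
  Lon: degrees = first 3 digits = 68, minutes = 45.4313; 68 + 45.4313/60 = 68.7571883
  W ⇒ negate

1. -73.335012, -107.699685
2. -78.654293, 146.627973
3. -79.056074, -171.008927
4. 2.071617, 90.161557
5. 33.487464, -68.757188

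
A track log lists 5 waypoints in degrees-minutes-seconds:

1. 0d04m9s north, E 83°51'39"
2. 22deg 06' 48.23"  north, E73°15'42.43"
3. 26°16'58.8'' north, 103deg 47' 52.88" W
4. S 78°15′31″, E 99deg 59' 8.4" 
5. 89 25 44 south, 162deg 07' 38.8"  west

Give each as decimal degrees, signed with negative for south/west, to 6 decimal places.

Point 1:
  φ: 0 + 4/60 + 9/3600 = 0.0691667
  N → positive
  Longitude: 83° + 51/60 + 39/3600 = 83 + 0.850000 + 0.010833 = 83.8608333
  E → positive
Point 2:
  Lat: 22° + 6/60 + 48.23/3600 = 22 + 0.100000 + 0.013397 = 22.1133972
  N → positive
  Longitude: 73° + 15/60 + 42.43/3600 = 73 + 0.250000 + 0.011786 = 73.2617861
  E ⇒ keep positive
Point 3:
  Latitude: 16′ + 58.8″ = 16.98000′; 26 + 16.98000/60 = 26.2830000
  N → positive
  λ: 47′ + 52.88″ = 47.88133′; 103 + 47.88133/60 = 103.7980222
  W → negative
Point 4:
  Latitude: 78 + 15/60 + 31/3600 = 78.2586111
  S → negative
  Lon: 99 + 59/60 + 8.4/3600 = 99.9856667
  E → positive
Point 5:
  Latitude: 89° + 25/60 + 44/3600 = 89 + 0.416667 + 0.012222 = 89.4288889
  hemisphere S, so the sign is −
  λ: 7′ + 38.8″ = 7.64667′; 162 + 7.64667/60 = 162.1274444
  hemisphere W, so the sign is −

1. 0.069167, 83.860833
2. 22.113397, 73.261786
3. 26.283000, -103.798022
4. -78.258611, 99.985667
5. -89.428889, -162.127444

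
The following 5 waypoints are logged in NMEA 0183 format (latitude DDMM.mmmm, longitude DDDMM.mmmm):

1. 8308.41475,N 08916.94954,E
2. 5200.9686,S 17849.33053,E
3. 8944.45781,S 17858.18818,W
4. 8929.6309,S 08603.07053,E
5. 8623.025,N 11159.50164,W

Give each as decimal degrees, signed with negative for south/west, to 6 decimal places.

Point 1:
  Lat: degrees = first 2 digits = 83, minutes = 8.41475; 83 + 8.41475/60 = 83.1402458
  N ⇒ keep positive
  Longitude: degrees = first 3 digits = 89, minutes = 16.94954; 89 + 16.94954/60 = 89.2824923
  E ⇒ keep positive
Point 2:
  Lat: degrees = first 2 digits = 52, minutes = 0.9686; 52 + 0.9686/60 = 52.0161433
  hemisphere S, so the sign is −
  Longitude: degrees = first 3 digits = 178, minutes = 49.33053; 178 + 49.33053/60 = 178.8221755
  E → positive
Point 3:
  Latitude: degrees = first 2 digits = 89, minutes = 44.45781; 89 + 44.45781/60 = 89.7409635
  hemisphere S, so the sign is −
  Lon: split at 3 digits → 178° and 58.18818′; 178 + 58.18818/60 = 178.9698030
  W → negative
Point 4:
  φ: split at 2 digits → 89° and 29.6309′; 89 + 29.6309/60 = 89.4938483
  S → negative
  Longitude: split at 3 digits → 086° and 3.07053′; 86 + 3.07053/60 = 86.0511755
  E ⇒ keep positive
Point 5:
  Latitude: split at 2 digits → 86° and 23.025′; 86 + 23.025/60 = 86.3837500
  N ⇒ keep positive
  Longitude: split at 3 digits → 111° and 59.50164′; 111 + 59.50164/60 = 111.9916940
  hemisphere W, so the sign is −

1. 83.140246, 89.282492
2. -52.016143, 178.822176
3. -89.740964, -178.969803
4. -89.493848, 86.051176
5. 86.383750, -111.991694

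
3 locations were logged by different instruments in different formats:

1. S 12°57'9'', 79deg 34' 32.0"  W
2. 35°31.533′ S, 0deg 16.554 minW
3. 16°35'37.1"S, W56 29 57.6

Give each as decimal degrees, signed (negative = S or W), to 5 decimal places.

1. -12.95250, -79.57556
2. -35.52555, -0.27590
3. -16.59364, -56.49933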